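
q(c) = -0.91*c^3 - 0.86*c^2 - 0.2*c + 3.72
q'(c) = -2.73*c^2 - 1.72*c - 0.2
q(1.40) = -0.74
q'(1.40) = -7.96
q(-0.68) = 3.74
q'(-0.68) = -0.29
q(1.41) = -0.82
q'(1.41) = -8.05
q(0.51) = 3.27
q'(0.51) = -1.79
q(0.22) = 3.62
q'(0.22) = -0.71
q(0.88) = 2.26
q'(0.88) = -3.83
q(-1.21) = 4.31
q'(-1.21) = -2.12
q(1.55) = -2.04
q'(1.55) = -9.42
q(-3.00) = 21.15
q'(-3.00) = -19.61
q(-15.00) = 2884.47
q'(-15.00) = -588.65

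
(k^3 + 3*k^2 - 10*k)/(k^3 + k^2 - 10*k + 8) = k*(k + 5)/(k^2 + 3*k - 4)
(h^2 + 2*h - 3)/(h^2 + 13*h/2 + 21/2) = 2*(h - 1)/(2*h + 7)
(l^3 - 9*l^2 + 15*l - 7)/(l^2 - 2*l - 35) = (l^2 - 2*l + 1)/(l + 5)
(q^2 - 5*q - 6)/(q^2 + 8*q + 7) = (q - 6)/(q + 7)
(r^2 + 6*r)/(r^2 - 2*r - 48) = r/(r - 8)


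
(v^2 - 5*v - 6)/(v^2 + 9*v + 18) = (v^2 - 5*v - 6)/(v^2 + 9*v + 18)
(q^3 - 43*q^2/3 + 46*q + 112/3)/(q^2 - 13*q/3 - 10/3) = (q^2 - 15*q + 56)/(q - 5)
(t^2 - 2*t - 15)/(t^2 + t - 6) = (t - 5)/(t - 2)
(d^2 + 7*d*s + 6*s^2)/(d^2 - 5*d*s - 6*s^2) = (-d - 6*s)/(-d + 6*s)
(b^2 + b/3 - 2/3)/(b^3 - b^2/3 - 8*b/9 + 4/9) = 3/(3*b - 2)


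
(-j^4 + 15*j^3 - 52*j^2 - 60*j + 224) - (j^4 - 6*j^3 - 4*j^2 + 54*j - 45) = -2*j^4 + 21*j^3 - 48*j^2 - 114*j + 269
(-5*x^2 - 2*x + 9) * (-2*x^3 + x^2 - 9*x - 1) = 10*x^5 - x^4 + 25*x^3 + 32*x^2 - 79*x - 9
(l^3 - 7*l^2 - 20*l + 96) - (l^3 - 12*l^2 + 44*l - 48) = 5*l^2 - 64*l + 144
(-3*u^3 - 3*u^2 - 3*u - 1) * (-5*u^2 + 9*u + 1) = 15*u^5 - 12*u^4 - 15*u^3 - 25*u^2 - 12*u - 1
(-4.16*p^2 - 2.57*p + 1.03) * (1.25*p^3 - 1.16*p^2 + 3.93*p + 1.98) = -5.2*p^5 + 1.6131*p^4 - 12.0801*p^3 - 19.5317*p^2 - 1.0407*p + 2.0394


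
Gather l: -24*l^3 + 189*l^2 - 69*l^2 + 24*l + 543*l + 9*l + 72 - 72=-24*l^3 + 120*l^2 + 576*l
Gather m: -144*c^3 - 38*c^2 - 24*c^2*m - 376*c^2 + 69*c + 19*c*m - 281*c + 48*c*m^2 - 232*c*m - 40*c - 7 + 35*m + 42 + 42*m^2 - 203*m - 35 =-144*c^3 - 414*c^2 - 252*c + m^2*(48*c + 42) + m*(-24*c^2 - 213*c - 168)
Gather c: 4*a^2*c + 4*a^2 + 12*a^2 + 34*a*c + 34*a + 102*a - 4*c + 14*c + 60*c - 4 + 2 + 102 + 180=16*a^2 + 136*a + c*(4*a^2 + 34*a + 70) + 280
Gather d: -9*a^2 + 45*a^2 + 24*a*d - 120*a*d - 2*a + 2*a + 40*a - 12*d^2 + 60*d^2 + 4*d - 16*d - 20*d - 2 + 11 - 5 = 36*a^2 + 40*a + 48*d^2 + d*(-96*a - 32) + 4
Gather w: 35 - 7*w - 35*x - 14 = -7*w - 35*x + 21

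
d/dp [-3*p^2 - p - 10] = -6*p - 1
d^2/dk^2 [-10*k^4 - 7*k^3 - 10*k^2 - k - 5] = -120*k^2 - 42*k - 20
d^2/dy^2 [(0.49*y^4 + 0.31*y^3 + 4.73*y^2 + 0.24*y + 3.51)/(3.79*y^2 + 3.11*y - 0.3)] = (14.076818*y^6 + 34.653486*y^5 + 25.0931939999999*y^4 - 105.222384*y^3 + 333.569826*y^2 + 250.036794*y + 77.179122)/(54.439939*y^6 + 134.017053*y^5 + 97.044087*y^4 + 8.863811*y^3 - 7.68159*y^2 + 0.8397*y - 0.027)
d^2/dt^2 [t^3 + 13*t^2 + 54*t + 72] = 6*t + 26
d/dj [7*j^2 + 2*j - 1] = 14*j + 2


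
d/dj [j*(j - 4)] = 2*j - 4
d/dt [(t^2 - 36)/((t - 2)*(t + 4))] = 2*(t^2 + 28*t + 36)/(t^4 + 4*t^3 - 12*t^2 - 32*t + 64)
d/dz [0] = 0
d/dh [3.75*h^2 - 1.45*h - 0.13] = 7.5*h - 1.45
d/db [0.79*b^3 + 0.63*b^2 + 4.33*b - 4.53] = 2.37*b^2 + 1.26*b + 4.33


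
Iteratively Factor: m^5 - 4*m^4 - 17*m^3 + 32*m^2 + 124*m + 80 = (m + 2)*(m^4 - 6*m^3 - 5*m^2 + 42*m + 40) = (m + 2)^2*(m^3 - 8*m^2 + 11*m + 20) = (m + 1)*(m + 2)^2*(m^2 - 9*m + 20) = (m - 4)*(m + 1)*(m + 2)^2*(m - 5)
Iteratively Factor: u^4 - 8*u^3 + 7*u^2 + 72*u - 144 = (u - 3)*(u^3 - 5*u^2 - 8*u + 48) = (u - 4)*(u - 3)*(u^2 - u - 12) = (u - 4)^2*(u - 3)*(u + 3)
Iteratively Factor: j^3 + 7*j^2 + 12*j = (j + 4)*(j^2 + 3*j) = j*(j + 4)*(j + 3)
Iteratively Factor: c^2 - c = (c - 1)*(c)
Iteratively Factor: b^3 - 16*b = (b + 4)*(b^2 - 4*b) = (b - 4)*(b + 4)*(b)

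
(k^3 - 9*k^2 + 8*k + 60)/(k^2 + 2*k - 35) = (k^2 - 4*k - 12)/(k + 7)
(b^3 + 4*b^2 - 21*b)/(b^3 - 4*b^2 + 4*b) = (b^2 + 4*b - 21)/(b^2 - 4*b + 4)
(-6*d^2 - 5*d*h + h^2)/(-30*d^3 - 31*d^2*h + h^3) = 1/(5*d + h)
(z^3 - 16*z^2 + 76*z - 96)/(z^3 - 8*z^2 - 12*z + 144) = (z^2 - 10*z + 16)/(z^2 - 2*z - 24)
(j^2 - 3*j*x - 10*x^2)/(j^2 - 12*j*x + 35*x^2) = (-j - 2*x)/(-j + 7*x)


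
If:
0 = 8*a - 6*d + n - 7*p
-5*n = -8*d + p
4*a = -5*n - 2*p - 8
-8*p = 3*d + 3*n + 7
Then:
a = -51/88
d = -15/22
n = -23/22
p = -5/22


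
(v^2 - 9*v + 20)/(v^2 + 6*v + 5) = (v^2 - 9*v + 20)/(v^2 + 6*v + 5)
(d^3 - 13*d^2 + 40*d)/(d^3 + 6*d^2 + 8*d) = (d^2 - 13*d + 40)/(d^2 + 6*d + 8)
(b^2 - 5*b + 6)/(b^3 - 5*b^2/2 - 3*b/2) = 2*(b - 2)/(b*(2*b + 1))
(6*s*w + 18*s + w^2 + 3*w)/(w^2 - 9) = (6*s + w)/(w - 3)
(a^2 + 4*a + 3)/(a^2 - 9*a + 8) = (a^2 + 4*a + 3)/(a^2 - 9*a + 8)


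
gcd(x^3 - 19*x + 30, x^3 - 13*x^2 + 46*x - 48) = x^2 - 5*x + 6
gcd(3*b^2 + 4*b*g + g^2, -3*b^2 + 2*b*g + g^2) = 3*b + g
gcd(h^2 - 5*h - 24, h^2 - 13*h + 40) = h - 8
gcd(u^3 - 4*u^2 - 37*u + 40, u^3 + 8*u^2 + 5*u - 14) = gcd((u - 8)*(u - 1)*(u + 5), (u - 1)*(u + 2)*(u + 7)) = u - 1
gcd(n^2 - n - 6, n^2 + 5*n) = 1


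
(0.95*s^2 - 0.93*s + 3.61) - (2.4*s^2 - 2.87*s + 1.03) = -1.45*s^2 + 1.94*s + 2.58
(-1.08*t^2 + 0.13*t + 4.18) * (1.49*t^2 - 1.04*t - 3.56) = -1.6092*t^4 + 1.3169*t^3 + 9.9378*t^2 - 4.81*t - 14.8808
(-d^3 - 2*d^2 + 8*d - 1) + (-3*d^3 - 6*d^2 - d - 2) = -4*d^3 - 8*d^2 + 7*d - 3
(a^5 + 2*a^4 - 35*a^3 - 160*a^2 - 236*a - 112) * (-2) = -2*a^5 - 4*a^4 + 70*a^3 + 320*a^2 + 472*a + 224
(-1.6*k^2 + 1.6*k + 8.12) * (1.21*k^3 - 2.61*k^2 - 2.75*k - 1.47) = -1.936*k^5 + 6.112*k^4 + 10.0492*k^3 - 23.2412*k^2 - 24.682*k - 11.9364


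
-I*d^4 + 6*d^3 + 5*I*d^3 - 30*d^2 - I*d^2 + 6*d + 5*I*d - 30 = (d - 5)*(d - I)*(d + 6*I)*(-I*d + 1)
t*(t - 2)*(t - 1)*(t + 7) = t^4 + 4*t^3 - 19*t^2 + 14*t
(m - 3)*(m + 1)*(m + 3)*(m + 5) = m^4 + 6*m^3 - 4*m^2 - 54*m - 45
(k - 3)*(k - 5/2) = k^2 - 11*k/2 + 15/2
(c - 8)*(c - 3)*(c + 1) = c^3 - 10*c^2 + 13*c + 24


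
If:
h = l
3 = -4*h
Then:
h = -3/4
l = -3/4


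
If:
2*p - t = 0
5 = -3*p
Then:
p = -5/3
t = -10/3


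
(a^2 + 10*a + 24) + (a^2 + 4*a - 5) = 2*a^2 + 14*a + 19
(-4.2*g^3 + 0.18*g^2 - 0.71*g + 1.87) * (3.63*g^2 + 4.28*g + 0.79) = -15.246*g^5 - 17.3226*g^4 - 5.1249*g^3 + 3.8915*g^2 + 7.4427*g + 1.4773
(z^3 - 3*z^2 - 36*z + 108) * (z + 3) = z^4 - 45*z^2 + 324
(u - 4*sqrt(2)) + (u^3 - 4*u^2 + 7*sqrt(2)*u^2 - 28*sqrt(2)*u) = u^3 - 4*u^2 + 7*sqrt(2)*u^2 - 28*sqrt(2)*u + u - 4*sqrt(2)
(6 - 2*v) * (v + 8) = -2*v^2 - 10*v + 48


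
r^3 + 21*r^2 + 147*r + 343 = (r + 7)^3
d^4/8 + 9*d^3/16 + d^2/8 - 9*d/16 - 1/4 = (d/4 + 1/4)*(d/2 + 1/4)*(d - 1)*(d + 4)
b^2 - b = b*(b - 1)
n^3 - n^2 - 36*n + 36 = (n - 6)*(n - 1)*(n + 6)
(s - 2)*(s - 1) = s^2 - 3*s + 2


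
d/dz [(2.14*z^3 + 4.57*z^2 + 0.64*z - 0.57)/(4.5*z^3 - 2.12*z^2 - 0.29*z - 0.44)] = (-25.1018*z^4 - 7.0012*z^3 + 4.9017*z^2 - 6.4384*z - 0.4469)/(20.25*z^6 - 19.08*z^5 + 1.8844*z^4 - 2.7304*z^3 + 1.9497*z^2 + 0.2552*z + 0.1936)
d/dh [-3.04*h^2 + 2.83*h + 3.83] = 2.83 - 6.08*h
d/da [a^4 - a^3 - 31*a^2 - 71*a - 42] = 4*a^3 - 3*a^2 - 62*a - 71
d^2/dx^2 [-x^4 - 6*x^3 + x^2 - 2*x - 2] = -12*x^2 - 36*x + 2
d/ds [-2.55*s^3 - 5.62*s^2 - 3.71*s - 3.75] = -7.65*s^2 - 11.24*s - 3.71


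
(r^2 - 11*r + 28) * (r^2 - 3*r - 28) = r^4 - 14*r^3 + 33*r^2 + 224*r - 784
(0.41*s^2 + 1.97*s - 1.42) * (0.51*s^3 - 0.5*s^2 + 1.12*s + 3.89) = 0.2091*s^5 + 0.7997*s^4 - 1.25*s^3 + 4.5113*s^2 + 6.0729*s - 5.5238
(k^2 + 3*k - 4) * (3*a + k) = 3*a*k^2 + 9*a*k - 12*a + k^3 + 3*k^2 - 4*k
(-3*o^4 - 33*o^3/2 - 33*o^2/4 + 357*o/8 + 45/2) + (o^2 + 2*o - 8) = -3*o^4 - 33*o^3/2 - 29*o^2/4 + 373*o/8 + 29/2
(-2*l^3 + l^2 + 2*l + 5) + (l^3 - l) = -l^3 + l^2 + l + 5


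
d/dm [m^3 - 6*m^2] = 3*m*(m - 4)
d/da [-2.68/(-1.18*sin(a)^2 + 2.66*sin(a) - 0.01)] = (7.1288 - 6.3248*sin(a))*cos(a)/(1.18*sin(a)^2 - 2.66*sin(a) + 0.01)^2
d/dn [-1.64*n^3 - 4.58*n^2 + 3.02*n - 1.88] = -4.92*n^2 - 9.16*n + 3.02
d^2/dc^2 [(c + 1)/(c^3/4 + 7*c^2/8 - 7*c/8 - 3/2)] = 16*(12*c^2 + 30*c + 49)/(8*c^6 + 60*c^5 + 6*c^4 - 595*c^3 - 36*c^2 + 2160*c - 1728)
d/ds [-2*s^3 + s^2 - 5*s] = -6*s^2 + 2*s - 5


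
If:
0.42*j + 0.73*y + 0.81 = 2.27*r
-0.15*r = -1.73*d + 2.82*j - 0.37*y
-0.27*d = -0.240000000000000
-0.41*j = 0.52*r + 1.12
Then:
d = 0.89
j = -0.27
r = -1.94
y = -6.99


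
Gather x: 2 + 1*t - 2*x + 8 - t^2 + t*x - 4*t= -t^2 - 3*t + x*(t - 2) + 10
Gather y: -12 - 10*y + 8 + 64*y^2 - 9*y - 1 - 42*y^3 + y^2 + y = -42*y^3 + 65*y^2 - 18*y - 5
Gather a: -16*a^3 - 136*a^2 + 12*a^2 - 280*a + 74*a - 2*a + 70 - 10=-16*a^3 - 124*a^2 - 208*a + 60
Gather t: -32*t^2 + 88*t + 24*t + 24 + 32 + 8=-32*t^2 + 112*t + 64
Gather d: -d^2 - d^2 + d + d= -2*d^2 + 2*d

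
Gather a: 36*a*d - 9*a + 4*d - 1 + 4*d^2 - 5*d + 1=a*(36*d - 9) + 4*d^2 - d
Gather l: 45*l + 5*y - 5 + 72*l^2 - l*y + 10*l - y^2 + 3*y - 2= 72*l^2 + l*(55 - y) - y^2 + 8*y - 7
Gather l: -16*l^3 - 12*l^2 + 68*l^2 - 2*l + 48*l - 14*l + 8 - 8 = -16*l^3 + 56*l^2 + 32*l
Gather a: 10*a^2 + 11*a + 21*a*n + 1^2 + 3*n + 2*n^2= 10*a^2 + a*(21*n + 11) + 2*n^2 + 3*n + 1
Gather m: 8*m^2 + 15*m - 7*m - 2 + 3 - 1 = 8*m^2 + 8*m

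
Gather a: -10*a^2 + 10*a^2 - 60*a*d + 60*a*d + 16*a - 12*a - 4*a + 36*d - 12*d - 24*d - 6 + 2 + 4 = 0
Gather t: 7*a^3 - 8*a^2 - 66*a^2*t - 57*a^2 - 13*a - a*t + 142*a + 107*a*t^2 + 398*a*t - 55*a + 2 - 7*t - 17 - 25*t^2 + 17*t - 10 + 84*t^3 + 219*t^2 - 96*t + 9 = 7*a^3 - 65*a^2 + 74*a + 84*t^3 + t^2*(107*a + 194) + t*(-66*a^2 + 397*a - 86) - 16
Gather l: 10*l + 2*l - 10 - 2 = 12*l - 12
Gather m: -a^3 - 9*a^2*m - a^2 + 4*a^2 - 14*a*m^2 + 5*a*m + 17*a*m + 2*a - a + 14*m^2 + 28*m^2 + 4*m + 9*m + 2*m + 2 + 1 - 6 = -a^3 + 3*a^2 + a + m^2*(42 - 14*a) + m*(-9*a^2 + 22*a + 15) - 3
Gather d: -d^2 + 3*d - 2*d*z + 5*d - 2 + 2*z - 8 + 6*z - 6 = -d^2 + d*(8 - 2*z) + 8*z - 16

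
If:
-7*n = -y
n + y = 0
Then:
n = 0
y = 0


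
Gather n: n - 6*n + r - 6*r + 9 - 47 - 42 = -5*n - 5*r - 80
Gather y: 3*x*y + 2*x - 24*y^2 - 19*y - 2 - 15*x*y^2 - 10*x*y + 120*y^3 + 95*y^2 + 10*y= 2*x + 120*y^3 + y^2*(71 - 15*x) + y*(-7*x - 9) - 2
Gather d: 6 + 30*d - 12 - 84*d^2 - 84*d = -84*d^2 - 54*d - 6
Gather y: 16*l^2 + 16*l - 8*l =16*l^2 + 8*l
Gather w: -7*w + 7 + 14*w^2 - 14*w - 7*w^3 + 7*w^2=-7*w^3 + 21*w^2 - 21*w + 7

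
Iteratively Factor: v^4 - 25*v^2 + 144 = (v - 3)*(v^3 + 3*v^2 - 16*v - 48) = (v - 4)*(v - 3)*(v^2 + 7*v + 12) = (v - 4)*(v - 3)*(v + 3)*(v + 4)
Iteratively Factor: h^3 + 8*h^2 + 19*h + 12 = (h + 3)*(h^2 + 5*h + 4) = (h + 3)*(h + 4)*(h + 1)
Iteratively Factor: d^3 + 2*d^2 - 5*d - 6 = (d + 1)*(d^2 + d - 6) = (d - 2)*(d + 1)*(d + 3)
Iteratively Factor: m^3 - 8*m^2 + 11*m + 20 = (m - 5)*(m^2 - 3*m - 4) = (m - 5)*(m - 4)*(m + 1)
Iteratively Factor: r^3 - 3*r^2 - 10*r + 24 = (r - 2)*(r^2 - r - 12) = (r - 4)*(r - 2)*(r + 3)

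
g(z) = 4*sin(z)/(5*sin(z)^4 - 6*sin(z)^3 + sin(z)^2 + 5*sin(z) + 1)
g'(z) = 4*(-20*sin(z)^3*cos(z) + 18*sin(z)^2*cos(z) - 2*sin(z)*cos(z) - 5*cos(z))*sin(z)/(5*sin(z)^4 - 6*sin(z)^3 + sin(z)^2 + 5*sin(z) + 1)^2 + 4*cos(z)/(5*sin(z)^4 - 6*sin(z)^3 + sin(z)^2 + 5*sin(z) + 1)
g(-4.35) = 0.68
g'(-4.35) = 0.07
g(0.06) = 0.18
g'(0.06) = 2.35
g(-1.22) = -0.62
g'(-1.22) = -0.81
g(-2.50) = -8.16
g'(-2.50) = 143.54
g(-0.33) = 5.06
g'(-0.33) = 18.56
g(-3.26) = 0.30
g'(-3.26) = -1.56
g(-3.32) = 0.38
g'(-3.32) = -1.12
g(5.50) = -2.14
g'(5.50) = -12.15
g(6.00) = 7.09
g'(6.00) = 87.90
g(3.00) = 0.33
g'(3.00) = -1.36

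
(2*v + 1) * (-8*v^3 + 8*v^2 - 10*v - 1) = -16*v^4 + 8*v^3 - 12*v^2 - 12*v - 1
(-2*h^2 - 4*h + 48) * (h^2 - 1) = -2*h^4 - 4*h^3 + 50*h^2 + 4*h - 48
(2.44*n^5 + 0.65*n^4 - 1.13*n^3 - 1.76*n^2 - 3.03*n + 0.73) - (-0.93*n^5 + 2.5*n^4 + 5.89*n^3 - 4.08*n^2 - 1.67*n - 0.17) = 3.37*n^5 - 1.85*n^4 - 7.02*n^3 + 2.32*n^2 - 1.36*n + 0.9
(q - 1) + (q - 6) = 2*q - 7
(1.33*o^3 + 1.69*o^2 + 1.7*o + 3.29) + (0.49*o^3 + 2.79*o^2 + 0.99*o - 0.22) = 1.82*o^3 + 4.48*o^2 + 2.69*o + 3.07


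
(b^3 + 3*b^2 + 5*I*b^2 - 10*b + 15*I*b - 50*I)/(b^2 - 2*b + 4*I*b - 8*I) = (b^2 + 5*b*(1 + I) + 25*I)/(b + 4*I)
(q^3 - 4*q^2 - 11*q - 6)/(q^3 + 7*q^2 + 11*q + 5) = (q - 6)/(q + 5)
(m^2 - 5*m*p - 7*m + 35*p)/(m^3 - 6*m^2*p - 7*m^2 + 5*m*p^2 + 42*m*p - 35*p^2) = 1/(m - p)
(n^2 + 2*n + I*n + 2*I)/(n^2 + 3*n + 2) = (n + I)/(n + 1)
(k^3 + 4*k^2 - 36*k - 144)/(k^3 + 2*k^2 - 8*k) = (k^2 - 36)/(k*(k - 2))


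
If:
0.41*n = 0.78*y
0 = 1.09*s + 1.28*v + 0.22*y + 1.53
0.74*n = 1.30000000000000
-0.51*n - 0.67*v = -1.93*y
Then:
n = 1.76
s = -3.14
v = 1.32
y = 0.92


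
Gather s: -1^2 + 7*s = 7*s - 1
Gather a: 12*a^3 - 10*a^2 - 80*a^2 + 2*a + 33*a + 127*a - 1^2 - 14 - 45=12*a^3 - 90*a^2 + 162*a - 60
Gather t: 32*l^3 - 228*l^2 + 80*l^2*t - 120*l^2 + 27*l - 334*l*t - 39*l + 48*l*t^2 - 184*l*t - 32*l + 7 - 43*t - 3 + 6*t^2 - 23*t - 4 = 32*l^3 - 348*l^2 - 44*l + t^2*(48*l + 6) + t*(80*l^2 - 518*l - 66)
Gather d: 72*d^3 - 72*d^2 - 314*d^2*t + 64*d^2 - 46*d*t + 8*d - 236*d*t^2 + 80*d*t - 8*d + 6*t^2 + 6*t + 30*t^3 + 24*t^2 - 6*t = 72*d^3 + d^2*(-314*t - 8) + d*(-236*t^2 + 34*t) + 30*t^3 + 30*t^2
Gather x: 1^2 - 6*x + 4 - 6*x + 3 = 8 - 12*x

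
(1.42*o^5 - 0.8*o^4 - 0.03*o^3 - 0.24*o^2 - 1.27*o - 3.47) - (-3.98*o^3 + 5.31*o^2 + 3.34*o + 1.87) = 1.42*o^5 - 0.8*o^4 + 3.95*o^3 - 5.55*o^2 - 4.61*o - 5.34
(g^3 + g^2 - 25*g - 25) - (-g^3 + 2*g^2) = 2*g^3 - g^2 - 25*g - 25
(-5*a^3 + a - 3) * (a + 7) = -5*a^4 - 35*a^3 + a^2 + 4*a - 21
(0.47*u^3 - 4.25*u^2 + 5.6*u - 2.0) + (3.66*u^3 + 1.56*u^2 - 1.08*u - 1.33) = 4.13*u^3 - 2.69*u^2 + 4.52*u - 3.33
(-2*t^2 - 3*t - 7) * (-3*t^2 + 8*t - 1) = 6*t^4 - 7*t^3 - t^2 - 53*t + 7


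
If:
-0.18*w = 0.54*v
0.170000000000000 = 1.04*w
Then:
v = -0.05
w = 0.16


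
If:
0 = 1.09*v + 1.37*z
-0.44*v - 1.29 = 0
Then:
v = -2.93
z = 2.33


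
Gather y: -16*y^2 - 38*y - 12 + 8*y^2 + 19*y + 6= -8*y^2 - 19*y - 6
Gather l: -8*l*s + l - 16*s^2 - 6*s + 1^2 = l*(1 - 8*s) - 16*s^2 - 6*s + 1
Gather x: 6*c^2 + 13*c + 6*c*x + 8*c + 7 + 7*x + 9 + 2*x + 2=6*c^2 + 21*c + x*(6*c + 9) + 18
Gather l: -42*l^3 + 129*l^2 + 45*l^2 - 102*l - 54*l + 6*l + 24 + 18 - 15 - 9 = -42*l^3 + 174*l^2 - 150*l + 18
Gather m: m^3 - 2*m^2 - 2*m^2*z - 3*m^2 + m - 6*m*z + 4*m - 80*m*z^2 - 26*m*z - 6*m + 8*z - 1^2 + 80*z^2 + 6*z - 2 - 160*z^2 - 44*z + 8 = m^3 + m^2*(-2*z - 5) + m*(-80*z^2 - 32*z - 1) - 80*z^2 - 30*z + 5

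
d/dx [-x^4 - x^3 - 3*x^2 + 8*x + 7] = -4*x^3 - 3*x^2 - 6*x + 8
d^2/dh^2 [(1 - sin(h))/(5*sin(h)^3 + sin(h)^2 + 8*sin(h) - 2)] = (100*sin(h)^7 - 210*sin(h)^6 - 364*sin(h)^5 + 308*sin(h)^4 + 56*sin(h)^3 + 70*sin(h)^2 + 84*sin(h) + 100)/(5*sin(h)^3 + sin(h)^2 + 8*sin(h) - 2)^3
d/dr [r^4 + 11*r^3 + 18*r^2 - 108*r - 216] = 4*r^3 + 33*r^2 + 36*r - 108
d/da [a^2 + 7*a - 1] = 2*a + 7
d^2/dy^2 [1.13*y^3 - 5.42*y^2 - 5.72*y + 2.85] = 6.78*y - 10.84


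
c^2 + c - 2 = (c - 1)*(c + 2)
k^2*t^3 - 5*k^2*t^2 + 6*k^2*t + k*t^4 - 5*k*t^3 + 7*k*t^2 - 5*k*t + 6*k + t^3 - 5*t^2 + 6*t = (k + t)*(t - 3)*(t - 2)*(k*t + 1)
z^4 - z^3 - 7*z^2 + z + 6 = (z - 3)*(z - 1)*(z + 1)*(z + 2)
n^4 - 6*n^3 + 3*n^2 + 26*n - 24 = (n - 4)*(n - 3)*(n - 1)*(n + 2)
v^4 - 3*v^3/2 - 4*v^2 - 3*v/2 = v*(v - 3)*(v + 1/2)*(v + 1)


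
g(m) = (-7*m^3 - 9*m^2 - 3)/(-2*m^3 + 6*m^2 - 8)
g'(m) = (-21*m^2 - 18*m)/(-2*m^3 + 6*m^2 - 8) + (6*m^2 - 12*m)*(-7*m^3 - 9*m^2 - 3)/(-2*m^3 + 6*m^2 - 8)^2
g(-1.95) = 0.50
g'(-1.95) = -0.74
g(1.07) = 6.11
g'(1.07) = 22.28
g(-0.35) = 0.53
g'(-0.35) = -0.88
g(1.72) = 152.98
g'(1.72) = 1254.72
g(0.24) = 0.47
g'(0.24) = 0.88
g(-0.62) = 0.92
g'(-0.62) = -2.31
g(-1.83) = 0.40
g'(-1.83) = -0.84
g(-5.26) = 1.71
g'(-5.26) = -0.21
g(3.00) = 34.12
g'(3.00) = -46.41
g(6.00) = 8.21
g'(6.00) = -1.42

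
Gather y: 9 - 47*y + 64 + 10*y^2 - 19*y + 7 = 10*y^2 - 66*y + 80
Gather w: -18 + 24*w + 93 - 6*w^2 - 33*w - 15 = -6*w^2 - 9*w + 60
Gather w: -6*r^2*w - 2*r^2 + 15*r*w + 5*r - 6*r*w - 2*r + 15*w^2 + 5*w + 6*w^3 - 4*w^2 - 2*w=-2*r^2 + 3*r + 6*w^3 + 11*w^2 + w*(-6*r^2 + 9*r + 3)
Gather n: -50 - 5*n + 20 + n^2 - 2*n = n^2 - 7*n - 30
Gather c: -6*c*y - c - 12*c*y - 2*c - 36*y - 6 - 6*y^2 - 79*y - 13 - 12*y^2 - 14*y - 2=c*(-18*y - 3) - 18*y^2 - 129*y - 21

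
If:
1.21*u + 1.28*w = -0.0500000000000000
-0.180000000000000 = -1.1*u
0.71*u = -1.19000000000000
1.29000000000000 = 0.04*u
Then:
No Solution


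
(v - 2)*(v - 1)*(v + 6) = v^3 + 3*v^2 - 16*v + 12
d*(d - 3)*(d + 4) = d^3 + d^2 - 12*d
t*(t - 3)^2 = t^3 - 6*t^2 + 9*t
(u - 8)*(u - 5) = u^2 - 13*u + 40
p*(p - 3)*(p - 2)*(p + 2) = p^4 - 3*p^3 - 4*p^2 + 12*p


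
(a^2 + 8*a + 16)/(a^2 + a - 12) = (a + 4)/(a - 3)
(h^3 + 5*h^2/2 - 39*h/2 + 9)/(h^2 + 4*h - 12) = (2*h^2 - 7*h + 3)/(2*(h - 2))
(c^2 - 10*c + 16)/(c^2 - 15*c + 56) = (c - 2)/(c - 7)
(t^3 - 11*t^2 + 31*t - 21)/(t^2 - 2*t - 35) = (t^2 - 4*t + 3)/(t + 5)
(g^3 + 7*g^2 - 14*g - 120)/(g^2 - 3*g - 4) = (g^2 + 11*g + 30)/(g + 1)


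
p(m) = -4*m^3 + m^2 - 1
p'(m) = -12*m^2 + 2*m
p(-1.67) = 20.42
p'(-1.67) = -36.81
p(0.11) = -0.99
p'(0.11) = 0.07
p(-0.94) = 3.21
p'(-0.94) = -12.48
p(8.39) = -2292.97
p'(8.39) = -827.93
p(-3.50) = 182.75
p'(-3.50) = -154.00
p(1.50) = -12.25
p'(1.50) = -24.00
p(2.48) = -55.86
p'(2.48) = -68.84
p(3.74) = -196.27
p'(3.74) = -160.37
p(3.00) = -100.00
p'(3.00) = -102.00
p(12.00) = -6769.00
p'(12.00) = -1704.00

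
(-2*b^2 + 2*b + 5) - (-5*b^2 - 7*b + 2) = 3*b^2 + 9*b + 3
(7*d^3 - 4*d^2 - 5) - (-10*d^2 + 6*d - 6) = 7*d^3 + 6*d^2 - 6*d + 1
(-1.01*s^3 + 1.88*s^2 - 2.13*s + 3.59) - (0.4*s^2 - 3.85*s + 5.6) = -1.01*s^3 + 1.48*s^2 + 1.72*s - 2.01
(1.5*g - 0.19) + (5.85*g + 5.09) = 7.35*g + 4.9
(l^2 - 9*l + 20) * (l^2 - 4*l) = l^4 - 13*l^3 + 56*l^2 - 80*l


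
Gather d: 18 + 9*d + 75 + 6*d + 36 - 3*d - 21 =12*d + 108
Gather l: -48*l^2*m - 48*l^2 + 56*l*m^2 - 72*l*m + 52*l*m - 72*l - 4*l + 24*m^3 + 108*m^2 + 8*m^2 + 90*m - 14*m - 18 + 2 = l^2*(-48*m - 48) + l*(56*m^2 - 20*m - 76) + 24*m^3 + 116*m^2 + 76*m - 16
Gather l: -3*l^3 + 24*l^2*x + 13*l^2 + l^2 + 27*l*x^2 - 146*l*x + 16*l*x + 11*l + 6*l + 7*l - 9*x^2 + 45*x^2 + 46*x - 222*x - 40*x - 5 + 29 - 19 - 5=-3*l^3 + l^2*(24*x + 14) + l*(27*x^2 - 130*x + 24) + 36*x^2 - 216*x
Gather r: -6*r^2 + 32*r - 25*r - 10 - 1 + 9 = -6*r^2 + 7*r - 2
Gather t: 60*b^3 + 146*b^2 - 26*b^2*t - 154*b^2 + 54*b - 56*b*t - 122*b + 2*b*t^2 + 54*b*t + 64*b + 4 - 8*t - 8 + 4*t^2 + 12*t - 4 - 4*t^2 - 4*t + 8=60*b^3 - 8*b^2 + 2*b*t^2 - 4*b + t*(-26*b^2 - 2*b)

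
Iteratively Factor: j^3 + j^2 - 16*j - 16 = (j + 4)*(j^2 - 3*j - 4) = (j + 1)*(j + 4)*(j - 4)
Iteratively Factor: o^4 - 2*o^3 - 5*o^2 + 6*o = (o - 3)*(o^3 + o^2 - 2*o) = o*(o - 3)*(o^2 + o - 2) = o*(o - 3)*(o - 1)*(o + 2)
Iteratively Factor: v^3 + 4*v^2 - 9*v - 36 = (v - 3)*(v^2 + 7*v + 12) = (v - 3)*(v + 4)*(v + 3)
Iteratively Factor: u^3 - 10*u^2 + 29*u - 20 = (u - 5)*(u^2 - 5*u + 4) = (u - 5)*(u - 4)*(u - 1)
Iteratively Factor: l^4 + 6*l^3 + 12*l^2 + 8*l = (l + 2)*(l^3 + 4*l^2 + 4*l) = (l + 2)^2*(l^2 + 2*l) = (l + 2)^3*(l)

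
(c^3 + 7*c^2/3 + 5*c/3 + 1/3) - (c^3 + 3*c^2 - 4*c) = -2*c^2/3 + 17*c/3 + 1/3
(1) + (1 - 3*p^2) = 2 - 3*p^2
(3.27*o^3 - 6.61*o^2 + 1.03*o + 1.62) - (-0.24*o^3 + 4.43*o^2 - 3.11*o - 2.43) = 3.51*o^3 - 11.04*o^2 + 4.14*o + 4.05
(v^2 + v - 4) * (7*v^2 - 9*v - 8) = 7*v^4 - 2*v^3 - 45*v^2 + 28*v + 32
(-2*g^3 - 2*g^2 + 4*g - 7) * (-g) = 2*g^4 + 2*g^3 - 4*g^2 + 7*g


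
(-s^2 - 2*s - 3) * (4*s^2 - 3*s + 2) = -4*s^4 - 5*s^3 - 8*s^2 + 5*s - 6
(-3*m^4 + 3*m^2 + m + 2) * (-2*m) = 6*m^5 - 6*m^3 - 2*m^2 - 4*m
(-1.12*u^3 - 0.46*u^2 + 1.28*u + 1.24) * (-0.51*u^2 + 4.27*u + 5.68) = 0.5712*u^5 - 4.5478*u^4 - 8.9786*u^3 + 2.2204*u^2 + 12.5652*u + 7.0432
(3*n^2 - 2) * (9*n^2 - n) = 27*n^4 - 3*n^3 - 18*n^2 + 2*n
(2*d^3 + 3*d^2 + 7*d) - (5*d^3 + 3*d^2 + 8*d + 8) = -3*d^3 - d - 8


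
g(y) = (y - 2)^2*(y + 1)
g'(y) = (y - 2)^2 + (y + 1)*(2*y - 4) = 3*y*(y - 2)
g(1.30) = 1.13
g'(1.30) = -2.73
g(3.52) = 10.44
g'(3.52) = 16.05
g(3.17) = 5.71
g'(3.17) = 11.13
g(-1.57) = -7.26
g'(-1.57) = 16.81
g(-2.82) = -42.28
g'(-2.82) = 40.78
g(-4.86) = -181.65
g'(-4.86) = 100.02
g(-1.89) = -13.47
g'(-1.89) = 22.06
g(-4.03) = -110.17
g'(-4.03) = 72.90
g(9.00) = 490.00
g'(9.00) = 189.00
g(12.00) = 1300.00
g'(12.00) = 360.00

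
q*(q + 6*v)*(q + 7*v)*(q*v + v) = q^4*v + 13*q^3*v^2 + q^3*v + 42*q^2*v^3 + 13*q^2*v^2 + 42*q*v^3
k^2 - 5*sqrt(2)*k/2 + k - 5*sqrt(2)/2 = (k + 1)*(k - 5*sqrt(2)/2)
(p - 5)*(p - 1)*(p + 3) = p^3 - 3*p^2 - 13*p + 15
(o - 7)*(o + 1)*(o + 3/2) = o^3 - 9*o^2/2 - 16*o - 21/2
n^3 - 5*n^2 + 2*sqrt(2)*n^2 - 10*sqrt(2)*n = n*(n - 5)*(n + 2*sqrt(2))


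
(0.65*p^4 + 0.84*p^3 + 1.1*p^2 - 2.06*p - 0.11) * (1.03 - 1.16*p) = -0.754*p^5 - 0.3049*p^4 - 0.4108*p^3 + 3.5226*p^2 - 1.9942*p - 0.1133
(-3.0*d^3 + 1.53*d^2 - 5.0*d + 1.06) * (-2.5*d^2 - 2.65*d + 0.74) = 7.5*d^5 + 4.125*d^4 + 6.2255*d^3 + 11.7322*d^2 - 6.509*d + 0.7844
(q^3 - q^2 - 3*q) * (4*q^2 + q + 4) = 4*q^5 - 3*q^4 - 9*q^3 - 7*q^2 - 12*q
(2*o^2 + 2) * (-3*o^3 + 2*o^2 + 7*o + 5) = -6*o^5 + 4*o^4 + 8*o^3 + 14*o^2 + 14*o + 10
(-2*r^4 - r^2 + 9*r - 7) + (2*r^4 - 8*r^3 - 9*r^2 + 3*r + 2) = -8*r^3 - 10*r^2 + 12*r - 5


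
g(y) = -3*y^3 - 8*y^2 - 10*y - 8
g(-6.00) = 412.00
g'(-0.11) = -8.35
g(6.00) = -1004.00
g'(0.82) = -29.17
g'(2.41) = -100.83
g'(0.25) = -14.56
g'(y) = -9*y^2 - 16*y - 10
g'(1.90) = -72.89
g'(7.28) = -603.47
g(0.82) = -23.23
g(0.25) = -11.05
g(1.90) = -76.46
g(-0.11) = -6.99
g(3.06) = -199.47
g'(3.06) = -143.23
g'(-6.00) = -238.00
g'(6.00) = -430.00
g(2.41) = -120.56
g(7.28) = -1662.27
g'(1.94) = -74.91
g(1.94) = -79.41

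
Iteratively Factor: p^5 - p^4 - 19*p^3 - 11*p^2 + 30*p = (p + 3)*(p^4 - 4*p^3 - 7*p^2 + 10*p) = (p - 1)*(p + 3)*(p^3 - 3*p^2 - 10*p) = (p - 5)*(p - 1)*(p + 3)*(p^2 + 2*p) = p*(p - 5)*(p - 1)*(p + 3)*(p + 2)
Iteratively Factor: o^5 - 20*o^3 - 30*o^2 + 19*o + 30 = (o + 3)*(o^4 - 3*o^3 - 11*o^2 + 3*o + 10) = (o + 2)*(o + 3)*(o^3 - 5*o^2 - o + 5) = (o - 5)*(o + 2)*(o + 3)*(o^2 - 1) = (o - 5)*(o - 1)*(o + 2)*(o + 3)*(o + 1)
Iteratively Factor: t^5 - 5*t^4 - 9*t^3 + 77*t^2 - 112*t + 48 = (t - 1)*(t^4 - 4*t^3 - 13*t^2 + 64*t - 48) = (t - 1)^2*(t^3 - 3*t^2 - 16*t + 48) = (t - 1)^2*(t + 4)*(t^2 - 7*t + 12) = (t - 3)*(t - 1)^2*(t + 4)*(t - 4)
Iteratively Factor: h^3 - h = (h - 1)*(h^2 + h) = h*(h - 1)*(h + 1)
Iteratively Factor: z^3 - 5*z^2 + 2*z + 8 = (z - 2)*(z^2 - 3*z - 4) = (z - 2)*(z + 1)*(z - 4)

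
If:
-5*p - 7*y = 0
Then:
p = -7*y/5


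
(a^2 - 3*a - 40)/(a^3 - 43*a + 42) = (a^2 - 3*a - 40)/(a^3 - 43*a + 42)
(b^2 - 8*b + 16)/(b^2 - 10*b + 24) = (b - 4)/(b - 6)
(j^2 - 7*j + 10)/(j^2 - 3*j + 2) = (j - 5)/(j - 1)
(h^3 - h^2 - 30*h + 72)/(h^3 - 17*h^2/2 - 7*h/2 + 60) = 2*(h^2 + 2*h - 24)/(2*h^2 - 11*h - 40)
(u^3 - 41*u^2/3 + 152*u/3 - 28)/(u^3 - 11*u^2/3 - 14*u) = (3*u^2 - 23*u + 14)/(u*(3*u + 7))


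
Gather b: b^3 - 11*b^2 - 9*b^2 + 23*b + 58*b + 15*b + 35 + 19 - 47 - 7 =b^3 - 20*b^2 + 96*b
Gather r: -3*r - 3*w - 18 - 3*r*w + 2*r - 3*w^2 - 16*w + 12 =r*(-3*w - 1) - 3*w^2 - 19*w - 6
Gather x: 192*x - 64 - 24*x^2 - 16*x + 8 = -24*x^2 + 176*x - 56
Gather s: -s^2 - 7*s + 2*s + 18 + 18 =-s^2 - 5*s + 36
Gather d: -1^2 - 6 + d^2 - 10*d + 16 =d^2 - 10*d + 9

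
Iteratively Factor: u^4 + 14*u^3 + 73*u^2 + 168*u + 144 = (u + 3)*(u^3 + 11*u^2 + 40*u + 48) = (u + 3)^2*(u^2 + 8*u + 16) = (u + 3)^2*(u + 4)*(u + 4)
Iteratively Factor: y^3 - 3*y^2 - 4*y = (y)*(y^2 - 3*y - 4) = y*(y + 1)*(y - 4)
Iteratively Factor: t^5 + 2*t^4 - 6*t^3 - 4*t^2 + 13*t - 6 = (t + 3)*(t^4 - t^3 - 3*t^2 + 5*t - 2) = (t + 2)*(t + 3)*(t^3 - 3*t^2 + 3*t - 1) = (t - 1)*(t + 2)*(t + 3)*(t^2 - 2*t + 1) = (t - 1)^2*(t + 2)*(t + 3)*(t - 1)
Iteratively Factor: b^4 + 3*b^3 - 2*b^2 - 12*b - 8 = (b + 1)*(b^3 + 2*b^2 - 4*b - 8) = (b + 1)*(b + 2)*(b^2 - 4) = (b + 1)*(b + 2)^2*(b - 2)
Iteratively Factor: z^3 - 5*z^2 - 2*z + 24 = (z - 4)*(z^2 - z - 6) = (z - 4)*(z + 2)*(z - 3)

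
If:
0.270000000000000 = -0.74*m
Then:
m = -0.36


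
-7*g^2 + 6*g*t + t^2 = (-g + t)*(7*g + t)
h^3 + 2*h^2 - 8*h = h*(h - 2)*(h + 4)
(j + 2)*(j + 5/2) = j^2 + 9*j/2 + 5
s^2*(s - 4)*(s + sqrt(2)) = s^4 - 4*s^3 + sqrt(2)*s^3 - 4*sqrt(2)*s^2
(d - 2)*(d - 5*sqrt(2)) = d^2 - 5*sqrt(2)*d - 2*d + 10*sqrt(2)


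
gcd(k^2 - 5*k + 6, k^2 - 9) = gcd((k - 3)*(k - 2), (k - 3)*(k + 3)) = k - 3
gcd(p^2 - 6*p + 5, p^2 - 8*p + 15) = p - 5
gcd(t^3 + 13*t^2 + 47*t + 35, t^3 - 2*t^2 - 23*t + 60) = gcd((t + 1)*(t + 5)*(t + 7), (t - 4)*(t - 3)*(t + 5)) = t + 5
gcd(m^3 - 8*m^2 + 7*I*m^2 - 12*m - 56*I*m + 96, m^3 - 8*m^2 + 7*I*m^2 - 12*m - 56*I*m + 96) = m^3 + m^2*(-8 + 7*I) + m*(-12 - 56*I) + 96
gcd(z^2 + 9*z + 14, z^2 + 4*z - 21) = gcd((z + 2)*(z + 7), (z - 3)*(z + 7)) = z + 7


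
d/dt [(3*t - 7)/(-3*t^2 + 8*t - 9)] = (9*t^2 - 42*t + 29)/(9*t^4 - 48*t^3 + 118*t^2 - 144*t + 81)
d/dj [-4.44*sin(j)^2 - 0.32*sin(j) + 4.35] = -(8.88*sin(j) + 0.32)*cos(j)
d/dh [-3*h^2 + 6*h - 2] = 6 - 6*h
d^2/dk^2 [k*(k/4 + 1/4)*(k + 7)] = 3*k/2 + 4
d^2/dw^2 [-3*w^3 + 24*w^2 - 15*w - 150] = 48 - 18*w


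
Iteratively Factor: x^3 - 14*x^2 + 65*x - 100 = (x - 4)*(x^2 - 10*x + 25) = (x - 5)*(x - 4)*(x - 5)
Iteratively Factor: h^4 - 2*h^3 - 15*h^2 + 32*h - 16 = (h - 4)*(h^3 + 2*h^2 - 7*h + 4) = (h - 4)*(h + 4)*(h^2 - 2*h + 1) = (h - 4)*(h - 1)*(h + 4)*(h - 1)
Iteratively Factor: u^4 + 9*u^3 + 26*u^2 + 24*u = (u + 2)*(u^3 + 7*u^2 + 12*u) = (u + 2)*(u + 3)*(u^2 + 4*u) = (u + 2)*(u + 3)*(u + 4)*(u)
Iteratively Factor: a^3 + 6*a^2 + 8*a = (a + 2)*(a^2 + 4*a) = (a + 2)*(a + 4)*(a)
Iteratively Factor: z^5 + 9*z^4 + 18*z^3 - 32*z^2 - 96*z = (z + 4)*(z^4 + 5*z^3 - 2*z^2 - 24*z) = (z + 3)*(z + 4)*(z^3 + 2*z^2 - 8*z) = (z + 3)*(z + 4)^2*(z^2 - 2*z) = (z - 2)*(z + 3)*(z + 4)^2*(z)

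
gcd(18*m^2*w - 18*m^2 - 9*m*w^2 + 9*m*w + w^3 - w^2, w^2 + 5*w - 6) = w - 1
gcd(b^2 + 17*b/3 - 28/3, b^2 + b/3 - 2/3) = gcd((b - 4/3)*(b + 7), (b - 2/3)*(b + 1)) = 1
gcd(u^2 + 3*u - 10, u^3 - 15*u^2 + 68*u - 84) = u - 2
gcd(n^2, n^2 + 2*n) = n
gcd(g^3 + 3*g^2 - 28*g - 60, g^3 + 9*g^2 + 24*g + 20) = g + 2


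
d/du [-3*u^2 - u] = -6*u - 1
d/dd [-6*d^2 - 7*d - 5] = -12*d - 7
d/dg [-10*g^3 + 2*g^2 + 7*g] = -30*g^2 + 4*g + 7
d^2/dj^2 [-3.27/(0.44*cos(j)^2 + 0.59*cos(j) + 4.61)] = (2.532288*(1 - cos(j)^2)^2 + 2.546676*cos(j)^3 - 24.127041*cos(j)^2 - 13.987425*cos(j) + 8.456874)/(0.44*cos(j)^2 + 0.59*cos(j) + 4.61)^3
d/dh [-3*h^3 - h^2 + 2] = h*(-9*h - 2)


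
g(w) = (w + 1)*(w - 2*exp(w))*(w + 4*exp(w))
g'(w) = (1 - 2*exp(w))*(w + 1)*(w + 4*exp(w)) + (w + 1)*(w - 2*exp(w))*(4*exp(w) + 1) + (w - 2*exp(w))*(w + 4*exp(w))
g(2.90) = -9861.45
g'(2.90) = -22563.79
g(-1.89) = -2.51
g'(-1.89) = 6.75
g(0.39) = -22.45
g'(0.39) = -57.87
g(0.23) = -14.81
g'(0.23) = -38.84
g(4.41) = -288899.69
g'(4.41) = -634398.58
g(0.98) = -100.21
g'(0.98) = -250.75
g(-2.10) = -4.15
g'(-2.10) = 8.96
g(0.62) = -40.43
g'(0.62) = -102.76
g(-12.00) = -1584.00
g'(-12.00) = 408.00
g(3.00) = -12391.67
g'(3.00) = -28250.62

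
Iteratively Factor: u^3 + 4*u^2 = (u)*(u^2 + 4*u) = u*(u + 4)*(u)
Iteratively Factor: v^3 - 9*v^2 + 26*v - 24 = (v - 4)*(v^2 - 5*v + 6) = (v - 4)*(v - 3)*(v - 2)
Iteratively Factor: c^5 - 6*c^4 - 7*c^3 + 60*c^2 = (c + 3)*(c^4 - 9*c^3 + 20*c^2) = (c - 4)*(c + 3)*(c^3 - 5*c^2) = (c - 5)*(c - 4)*(c + 3)*(c^2) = c*(c - 5)*(c - 4)*(c + 3)*(c)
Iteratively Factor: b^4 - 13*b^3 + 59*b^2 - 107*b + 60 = (b - 3)*(b^3 - 10*b^2 + 29*b - 20) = (b - 5)*(b - 3)*(b^2 - 5*b + 4) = (b - 5)*(b - 3)*(b - 1)*(b - 4)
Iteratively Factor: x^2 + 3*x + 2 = (x + 1)*(x + 2)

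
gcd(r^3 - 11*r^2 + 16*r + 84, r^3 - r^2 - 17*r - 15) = 1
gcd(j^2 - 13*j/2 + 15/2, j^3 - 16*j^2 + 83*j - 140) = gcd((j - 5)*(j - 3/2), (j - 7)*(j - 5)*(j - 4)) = j - 5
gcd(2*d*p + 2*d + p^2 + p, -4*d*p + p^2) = 1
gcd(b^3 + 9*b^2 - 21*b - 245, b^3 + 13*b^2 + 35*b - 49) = b^2 + 14*b + 49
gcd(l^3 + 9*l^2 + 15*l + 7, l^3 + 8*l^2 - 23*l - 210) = l + 7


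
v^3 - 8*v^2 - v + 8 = (v - 8)*(v - 1)*(v + 1)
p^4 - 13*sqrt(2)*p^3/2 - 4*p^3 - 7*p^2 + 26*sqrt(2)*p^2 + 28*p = p*(p - 4)*(p - 7*sqrt(2))*(p + sqrt(2)/2)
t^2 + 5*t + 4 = (t + 1)*(t + 4)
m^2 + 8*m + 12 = (m + 2)*(m + 6)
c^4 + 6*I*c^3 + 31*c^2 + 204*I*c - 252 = (c - 6*I)*(c + 2*I)*(c + 3*I)*(c + 7*I)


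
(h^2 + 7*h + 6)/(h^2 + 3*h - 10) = (h^2 + 7*h + 6)/(h^2 + 3*h - 10)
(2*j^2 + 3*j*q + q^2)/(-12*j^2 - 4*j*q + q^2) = (j + q)/(-6*j + q)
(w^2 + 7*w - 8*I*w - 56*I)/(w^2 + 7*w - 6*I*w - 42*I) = (w - 8*I)/(w - 6*I)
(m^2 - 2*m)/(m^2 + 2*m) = (m - 2)/(m + 2)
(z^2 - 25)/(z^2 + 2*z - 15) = (z - 5)/(z - 3)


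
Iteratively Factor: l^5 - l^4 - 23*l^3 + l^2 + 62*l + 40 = (l + 4)*(l^4 - 5*l^3 - 3*l^2 + 13*l + 10) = (l - 2)*(l + 4)*(l^3 - 3*l^2 - 9*l - 5) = (l - 2)*(l + 1)*(l + 4)*(l^2 - 4*l - 5) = (l - 2)*(l + 1)^2*(l + 4)*(l - 5)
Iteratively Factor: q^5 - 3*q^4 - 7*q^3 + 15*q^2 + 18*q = (q - 3)*(q^4 - 7*q^2 - 6*q) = (q - 3)*(q + 2)*(q^3 - 2*q^2 - 3*q) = q*(q - 3)*(q + 2)*(q^2 - 2*q - 3) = q*(q - 3)*(q + 1)*(q + 2)*(q - 3)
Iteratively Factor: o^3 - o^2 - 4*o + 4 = (o - 1)*(o^2 - 4) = (o - 2)*(o - 1)*(o + 2)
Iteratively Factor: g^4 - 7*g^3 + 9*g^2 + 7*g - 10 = (g - 2)*(g^3 - 5*g^2 - g + 5) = (g - 2)*(g - 1)*(g^2 - 4*g - 5) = (g - 2)*(g - 1)*(g + 1)*(g - 5)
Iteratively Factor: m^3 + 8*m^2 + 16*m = (m)*(m^2 + 8*m + 16) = m*(m + 4)*(m + 4)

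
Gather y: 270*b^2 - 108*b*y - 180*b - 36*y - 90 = 270*b^2 - 180*b + y*(-108*b - 36) - 90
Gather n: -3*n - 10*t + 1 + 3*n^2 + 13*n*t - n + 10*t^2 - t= 3*n^2 + n*(13*t - 4) + 10*t^2 - 11*t + 1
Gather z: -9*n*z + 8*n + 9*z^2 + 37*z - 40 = 8*n + 9*z^2 + z*(37 - 9*n) - 40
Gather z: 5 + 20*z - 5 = 20*z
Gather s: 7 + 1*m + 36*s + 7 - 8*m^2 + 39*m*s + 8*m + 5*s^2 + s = -8*m^2 + 9*m + 5*s^2 + s*(39*m + 37) + 14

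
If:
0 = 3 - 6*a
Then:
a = 1/2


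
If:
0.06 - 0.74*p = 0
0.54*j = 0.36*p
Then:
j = 0.05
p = 0.08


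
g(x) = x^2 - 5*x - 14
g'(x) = 2*x - 5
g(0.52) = -16.33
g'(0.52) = -3.96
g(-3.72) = 18.44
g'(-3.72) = -12.44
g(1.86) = -19.84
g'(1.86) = -1.28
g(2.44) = -20.25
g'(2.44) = -0.12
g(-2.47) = 4.45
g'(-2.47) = -9.94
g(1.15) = -18.43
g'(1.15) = -2.70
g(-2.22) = 2.03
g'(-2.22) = -9.44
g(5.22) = -12.85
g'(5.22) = 5.44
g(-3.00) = 10.00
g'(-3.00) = -11.00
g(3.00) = -20.00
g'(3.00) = 1.00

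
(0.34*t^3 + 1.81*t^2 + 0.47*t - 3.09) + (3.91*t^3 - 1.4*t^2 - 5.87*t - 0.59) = 4.25*t^3 + 0.41*t^2 - 5.4*t - 3.68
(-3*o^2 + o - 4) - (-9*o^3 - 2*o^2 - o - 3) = 9*o^3 - o^2 + 2*o - 1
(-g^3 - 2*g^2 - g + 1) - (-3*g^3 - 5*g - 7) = 2*g^3 - 2*g^2 + 4*g + 8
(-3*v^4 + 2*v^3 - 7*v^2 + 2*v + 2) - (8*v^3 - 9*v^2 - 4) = -3*v^4 - 6*v^3 + 2*v^2 + 2*v + 6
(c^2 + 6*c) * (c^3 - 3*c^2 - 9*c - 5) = c^5 + 3*c^4 - 27*c^3 - 59*c^2 - 30*c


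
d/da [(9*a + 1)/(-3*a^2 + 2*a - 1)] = (27*a^2 + 6*a - 11)/(9*a^4 - 12*a^3 + 10*a^2 - 4*a + 1)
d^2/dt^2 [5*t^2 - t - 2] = 10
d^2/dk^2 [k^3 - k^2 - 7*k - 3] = 6*k - 2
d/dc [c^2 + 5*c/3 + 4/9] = 2*c + 5/3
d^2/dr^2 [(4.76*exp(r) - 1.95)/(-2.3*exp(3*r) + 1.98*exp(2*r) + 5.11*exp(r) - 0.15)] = (-100.7216*exp(6*r) + 157.87062*exp(5*r) - 340.121524*exp(4*r) + 54.251748*exp(3*r) + 44.65206*exp(2*r) + 49.586655*exp(r) + 1.387575)*exp(r)/(12.167*exp(9*r) - 31.4226*exp(8*r) - 54.04494*exp(7*r) + 134.243748*exp(6*r) + 115.975158*exp(5*r) - 163.919394*exp(4*r) - 124.171561*exp(3*r) + 11.616795*exp(2*r) - 0.344925*exp(r) + 0.003375)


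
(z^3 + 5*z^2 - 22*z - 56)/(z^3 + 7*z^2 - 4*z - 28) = (z - 4)/(z - 2)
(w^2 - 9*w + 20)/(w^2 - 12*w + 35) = (w - 4)/(w - 7)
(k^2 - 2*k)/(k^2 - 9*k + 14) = k/(k - 7)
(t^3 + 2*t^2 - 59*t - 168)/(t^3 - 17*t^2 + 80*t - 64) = (t^2 + 10*t + 21)/(t^2 - 9*t + 8)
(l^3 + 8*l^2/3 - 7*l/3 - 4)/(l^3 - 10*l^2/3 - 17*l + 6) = (3*l^2 - l - 4)/(3*l^2 - 19*l + 6)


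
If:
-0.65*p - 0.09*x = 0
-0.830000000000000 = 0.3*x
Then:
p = 0.38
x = -2.77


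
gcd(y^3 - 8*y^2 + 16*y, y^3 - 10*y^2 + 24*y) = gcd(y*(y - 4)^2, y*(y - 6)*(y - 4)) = y^2 - 4*y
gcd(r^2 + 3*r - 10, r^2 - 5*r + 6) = r - 2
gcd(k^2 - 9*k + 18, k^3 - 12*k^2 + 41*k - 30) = k - 6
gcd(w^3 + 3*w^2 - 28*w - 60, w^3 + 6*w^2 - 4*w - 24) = w^2 + 8*w + 12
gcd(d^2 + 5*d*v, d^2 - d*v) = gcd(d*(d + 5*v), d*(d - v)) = d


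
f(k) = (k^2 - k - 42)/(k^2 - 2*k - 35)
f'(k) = (2 - 2*k)*(k^2 - k - 42)/(k^2 - 2*k - 35)^2 + (2*k - 1)/(k^2 - 2*k - 35) = -1/(k^2 + 10*k + 25)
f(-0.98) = 1.25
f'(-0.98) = -0.06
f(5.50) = 1.10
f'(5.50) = -0.01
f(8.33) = 1.08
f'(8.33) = -0.01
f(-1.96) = 1.33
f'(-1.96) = -0.11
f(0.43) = 1.18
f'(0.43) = -0.03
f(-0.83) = 1.24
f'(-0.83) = -0.06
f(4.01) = 1.11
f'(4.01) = -0.01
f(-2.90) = 1.48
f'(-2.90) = -0.23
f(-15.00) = 0.90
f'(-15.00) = -0.01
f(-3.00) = 1.50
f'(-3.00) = -0.25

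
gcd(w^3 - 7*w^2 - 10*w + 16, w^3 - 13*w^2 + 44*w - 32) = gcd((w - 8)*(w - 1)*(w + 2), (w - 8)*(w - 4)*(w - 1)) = w^2 - 9*w + 8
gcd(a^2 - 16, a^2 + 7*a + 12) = a + 4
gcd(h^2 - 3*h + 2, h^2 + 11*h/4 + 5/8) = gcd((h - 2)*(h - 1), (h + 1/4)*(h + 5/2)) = 1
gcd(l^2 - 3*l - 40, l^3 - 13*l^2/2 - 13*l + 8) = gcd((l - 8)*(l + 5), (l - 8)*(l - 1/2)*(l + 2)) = l - 8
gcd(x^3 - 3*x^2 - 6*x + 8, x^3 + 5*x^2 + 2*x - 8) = x^2 + x - 2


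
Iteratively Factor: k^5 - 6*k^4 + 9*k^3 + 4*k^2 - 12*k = (k - 3)*(k^4 - 3*k^3 + 4*k) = (k - 3)*(k - 2)*(k^3 - k^2 - 2*k) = (k - 3)*(k - 2)*(k + 1)*(k^2 - 2*k) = (k - 3)*(k - 2)^2*(k + 1)*(k)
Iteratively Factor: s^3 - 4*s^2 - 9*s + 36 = (s - 4)*(s^2 - 9) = (s - 4)*(s + 3)*(s - 3)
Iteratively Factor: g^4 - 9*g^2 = (g)*(g^3 - 9*g) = g*(g + 3)*(g^2 - 3*g) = g^2*(g + 3)*(g - 3)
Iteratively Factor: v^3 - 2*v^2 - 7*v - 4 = (v + 1)*(v^2 - 3*v - 4) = (v + 1)^2*(v - 4)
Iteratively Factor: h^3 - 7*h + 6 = (h - 2)*(h^2 + 2*h - 3) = (h - 2)*(h + 3)*(h - 1)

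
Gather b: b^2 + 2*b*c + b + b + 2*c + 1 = b^2 + b*(2*c + 2) + 2*c + 1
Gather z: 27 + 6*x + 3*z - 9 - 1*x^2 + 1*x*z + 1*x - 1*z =-x^2 + 7*x + z*(x + 2) + 18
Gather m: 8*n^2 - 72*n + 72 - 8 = 8*n^2 - 72*n + 64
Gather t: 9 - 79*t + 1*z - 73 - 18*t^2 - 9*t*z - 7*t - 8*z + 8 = -18*t^2 + t*(-9*z - 86) - 7*z - 56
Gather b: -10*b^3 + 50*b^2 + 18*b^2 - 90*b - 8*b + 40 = -10*b^3 + 68*b^2 - 98*b + 40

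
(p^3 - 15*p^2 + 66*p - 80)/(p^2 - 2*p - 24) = (-p^3 + 15*p^2 - 66*p + 80)/(-p^2 + 2*p + 24)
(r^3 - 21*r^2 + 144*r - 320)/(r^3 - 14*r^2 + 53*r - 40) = (r - 8)/(r - 1)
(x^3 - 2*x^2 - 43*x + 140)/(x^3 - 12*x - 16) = (x^2 + 2*x - 35)/(x^2 + 4*x + 4)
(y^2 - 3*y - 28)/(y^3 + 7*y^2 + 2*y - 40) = (y - 7)/(y^2 + 3*y - 10)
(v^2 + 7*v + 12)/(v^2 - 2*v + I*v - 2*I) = (v^2 + 7*v + 12)/(v^2 + v*(-2 + I) - 2*I)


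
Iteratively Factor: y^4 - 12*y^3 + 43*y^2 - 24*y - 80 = (y - 5)*(y^3 - 7*y^2 + 8*y + 16) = (y - 5)*(y - 4)*(y^2 - 3*y - 4) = (y - 5)*(y - 4)*(y + 1)*(y - 4)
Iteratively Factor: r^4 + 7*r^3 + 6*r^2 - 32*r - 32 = (r - 2)*(r^3 + 9*r^2 + 24*r + 16) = (r - 2)*(r + 1)*(r^2 + 8*r + 16) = (r - 2)*(r + 1)*(r + 4)*(r + 4)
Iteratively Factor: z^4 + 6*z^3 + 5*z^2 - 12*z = (z - 1)*(z^3 + 7*z^2 + 12*z) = (z - 1)*(z + 3)*(z^2 + 4*z) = (z - 1)*(z + 3)*(z + 4)*(z)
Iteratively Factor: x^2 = (x)*(x)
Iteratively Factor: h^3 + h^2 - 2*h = (h + 2)*(h^2 - h) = (h - 1)*(h + 2)*(h)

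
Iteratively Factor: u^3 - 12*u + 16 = (u + 4)*(u^2 - 4*u + 4) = (u - 2)*(u + 4)*(u - 2)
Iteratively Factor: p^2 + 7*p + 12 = (p + 4)*(p + 3)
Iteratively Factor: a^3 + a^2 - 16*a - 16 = (a - 4)*(a^2 + 5*a + 4) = (a - 4)*(a + 1)*(a + 4)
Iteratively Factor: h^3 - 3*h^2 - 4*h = (h - 4)*(h^2 + h) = h*(h - 4)*(h + 1)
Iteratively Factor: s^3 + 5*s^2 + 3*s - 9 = (s + 3)*(s^2 + 2*s - 3) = (s + 3)^2*(s - 1)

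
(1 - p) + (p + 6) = 7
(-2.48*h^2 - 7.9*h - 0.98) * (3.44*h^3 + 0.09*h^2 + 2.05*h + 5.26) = -8.5312*h^5 - 27.3992*h^4 - 9.1662*h^3 - 29.328*h^2 - 43.563*h - 5.1548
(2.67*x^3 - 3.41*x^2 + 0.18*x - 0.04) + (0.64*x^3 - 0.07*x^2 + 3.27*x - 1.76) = 3.31*x^3 - 3.48*x^2 + 3.45*x - 1.8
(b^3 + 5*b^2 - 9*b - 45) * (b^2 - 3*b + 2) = b^5 + 2*b^4 - 22*b^3 - 8*b^2 + 117*b - 90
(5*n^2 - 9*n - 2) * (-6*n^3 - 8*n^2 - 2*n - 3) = -30*n^5 + 14*n^4 + 74*n^3 + 19*n^2 + 31*n + 6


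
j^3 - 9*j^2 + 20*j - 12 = (j - 6)*(j - 2)*(j - 1)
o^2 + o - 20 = (o - 4)*(o + 5)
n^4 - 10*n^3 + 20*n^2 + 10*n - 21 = (n - 7)*(n - 3)*(n - 1)*(n + 1)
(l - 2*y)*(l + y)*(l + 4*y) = l^3 + 3*l^2*y - 6*l*y^2 - 8*y^3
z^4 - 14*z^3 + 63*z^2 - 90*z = z*(z - 6)*(z - 5)*(z - 3)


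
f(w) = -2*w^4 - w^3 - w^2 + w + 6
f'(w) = -8*w^3 - 3*w^2 - 2*w + 1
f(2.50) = -91.50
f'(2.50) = -147.75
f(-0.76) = 4.43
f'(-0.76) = 4.30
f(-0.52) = 5.20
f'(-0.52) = 2.35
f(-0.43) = 5.40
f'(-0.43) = 1.94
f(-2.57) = -73.45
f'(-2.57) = 122.12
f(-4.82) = -989.56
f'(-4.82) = 836.78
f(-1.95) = -21.26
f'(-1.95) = 52.81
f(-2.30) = -45.39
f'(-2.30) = 87.07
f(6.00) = -2832.00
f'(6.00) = -1847.00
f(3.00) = -189.00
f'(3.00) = -248.00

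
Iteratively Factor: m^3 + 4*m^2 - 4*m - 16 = (m - 2)*(m^2 + 6*m + 8) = (m - 2)*(m + 4)*(m + 2)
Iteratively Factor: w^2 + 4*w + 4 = (w + 2)*(w + 2)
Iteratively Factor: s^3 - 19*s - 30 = (s + 3)*(s^2 - 3*s - 10) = (s + 2)*(s + 3)*(s - 5)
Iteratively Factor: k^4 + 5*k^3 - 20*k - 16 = (k + 4)*(k^3 + k^2 - 4*k - 4) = (k + 2)*(k + 4)*(k^2 - k - 2) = (k - 2)*(k + 2)*(k + 4)*(k + 1)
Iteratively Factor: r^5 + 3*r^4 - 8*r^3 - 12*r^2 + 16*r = (r + 4)*(r^4 - r^3 - 4*r^2 + 4*r) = r*(r + 4)*(r^3 - r^2 - 4*r + 4) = r*(r + 2)*(r + 4)*(r^2 - 3*r + 2) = r*(r - 1)*(r + 2)*(r + 4)*(r - 2)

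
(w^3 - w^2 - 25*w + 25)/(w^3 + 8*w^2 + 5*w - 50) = (w^2 - 6*w + 5)/(w^2 + 3*w - 10)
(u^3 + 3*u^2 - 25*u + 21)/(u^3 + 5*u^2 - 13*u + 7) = (u - 3)/(u - 1)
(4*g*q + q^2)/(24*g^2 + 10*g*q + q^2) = q/(6*g + q)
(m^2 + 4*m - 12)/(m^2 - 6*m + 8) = (m + 6)/(m - 4)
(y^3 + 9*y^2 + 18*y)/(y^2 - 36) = y*(y + 3)/(y - 6)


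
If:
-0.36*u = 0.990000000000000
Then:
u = -2.75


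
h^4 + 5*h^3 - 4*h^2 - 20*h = h*(h - 2)*(h + 2)*(h + 5)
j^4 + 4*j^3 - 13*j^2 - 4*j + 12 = (j - 2)*(j - 1)*(j + 1)*(j + 6)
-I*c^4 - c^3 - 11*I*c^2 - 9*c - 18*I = (c - 3*I)*(c - 2*I)*(c + 3*I)*(-I*c + 1)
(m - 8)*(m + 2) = m^2 - 6*m - 16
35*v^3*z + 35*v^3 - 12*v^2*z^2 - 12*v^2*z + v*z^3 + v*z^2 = (-7*v + z)*(-5*v + z)*(v*z + v)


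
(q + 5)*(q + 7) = q^2 + 12*q + 35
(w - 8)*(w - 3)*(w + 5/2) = w^3 - 17*w^2/2 - 7*w/2 + 60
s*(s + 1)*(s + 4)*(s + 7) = s^4 + 12*s^3 + 39*s^2 + 28*s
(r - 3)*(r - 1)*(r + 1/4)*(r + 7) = r^4 + 13*r^3/4 - 97*r^2/4 + 59*r/4 + 21/4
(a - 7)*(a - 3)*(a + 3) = a^3 - 7*a^2 - 9*a + 63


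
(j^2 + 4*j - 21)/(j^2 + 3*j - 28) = (j - 3)/(j - 4)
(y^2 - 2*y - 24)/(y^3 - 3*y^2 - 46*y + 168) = (y + 4)/(y^2 + 3*y - 28)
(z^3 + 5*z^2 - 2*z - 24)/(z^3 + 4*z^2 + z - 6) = (z^2 + 2*z - 8)/(z^2 + z - 2)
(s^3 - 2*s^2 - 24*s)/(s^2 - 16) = s*(s - 6)/(s - 4)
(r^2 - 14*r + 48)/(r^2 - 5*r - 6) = (r - 8)/(r + 1)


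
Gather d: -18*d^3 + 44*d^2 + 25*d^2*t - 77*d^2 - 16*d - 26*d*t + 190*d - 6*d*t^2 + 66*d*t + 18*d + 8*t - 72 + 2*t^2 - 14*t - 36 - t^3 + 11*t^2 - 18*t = -18*d^3 + d^2*(25*t - 33) + d*(-6*t^2 + 40*t + 192) - t^3 + 13*t^2 - 24*t - 108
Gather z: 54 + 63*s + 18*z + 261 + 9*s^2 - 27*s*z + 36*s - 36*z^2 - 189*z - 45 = 9*s^2 + 99*s - 36*z^2 + z*(-27*s - 171) + 270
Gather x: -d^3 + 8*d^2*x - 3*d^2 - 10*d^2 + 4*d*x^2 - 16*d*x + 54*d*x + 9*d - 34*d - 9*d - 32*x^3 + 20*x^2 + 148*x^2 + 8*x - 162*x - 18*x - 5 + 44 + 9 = -d^3 - 13*d^2 - 34*d - 32*x^3 + x^2*(4*d + 168) + x*(8*d^2 + 38*d - 172) + 48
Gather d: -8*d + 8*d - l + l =0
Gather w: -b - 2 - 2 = -b - 4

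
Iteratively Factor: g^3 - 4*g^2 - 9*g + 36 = (g - 3)*(g^2 - g - 12) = (g - 3)*(g + 3)*(g - 4)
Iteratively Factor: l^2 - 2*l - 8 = (l - 4)*(l + 2)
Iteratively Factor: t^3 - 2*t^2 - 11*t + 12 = (t + 3)*(t^2 - 5*t + 4) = (t - 4)*(t + 3)*(t - 1)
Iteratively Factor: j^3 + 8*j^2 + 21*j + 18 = (j + 3)*(j^2 + 5*j + 6) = (j + 2)*(j + 3)*(j + 3)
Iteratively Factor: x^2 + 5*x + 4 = (x + 1)*(x + 4)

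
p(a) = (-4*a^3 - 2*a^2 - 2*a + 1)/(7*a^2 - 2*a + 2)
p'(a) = (2 - 14*a)*(-4*a^3 - 2*a^2 - 2*a + 1)/(7*a^2 - 2*a + 2)^2 + (-12*a^2 - 4*a - 2)/(7*a^2 - 2*a + 2)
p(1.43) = -1.31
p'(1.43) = -0.64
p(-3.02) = 1.38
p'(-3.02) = -0.53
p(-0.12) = 0.52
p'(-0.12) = 0.09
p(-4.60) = 2.24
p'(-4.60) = -0.56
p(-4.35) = 2.10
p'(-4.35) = -0.55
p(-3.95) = 1.88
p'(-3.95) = -0.55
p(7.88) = -4.98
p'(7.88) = -0.57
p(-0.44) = 0.43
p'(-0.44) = 0.23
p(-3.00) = 1.37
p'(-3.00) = -0.53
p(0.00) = 0.50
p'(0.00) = -0.50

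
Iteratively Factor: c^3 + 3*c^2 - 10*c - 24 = (c + 4)*(c^2 - c - 6) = (c - 3)*(c + 4)*(c + 2)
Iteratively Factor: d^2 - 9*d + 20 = (d - 4)*(d - 5)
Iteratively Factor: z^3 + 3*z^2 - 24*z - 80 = (z + 4)*(z^2 - z - 20) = (z + 4)^2*(z - 5)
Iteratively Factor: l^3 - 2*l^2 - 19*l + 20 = (l - 1)*(l^2 - l - 20) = (l - 5)*(l - 1)*(l + 4)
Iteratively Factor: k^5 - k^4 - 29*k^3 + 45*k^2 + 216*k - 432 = (k + 4)*(k^4 - 5*k^3 - 9*k^2 + 81*k - 108) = (k + 4)^2*(k^3 - 9*k^2 + 27*k - 27) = (k - 3)*(k + 4)^2*(k^2 - 6*k + 9) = (k - 3)^2*(k + 4)^2*(k - 3)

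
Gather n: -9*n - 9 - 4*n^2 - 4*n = -4*n^2 - 13*n - 9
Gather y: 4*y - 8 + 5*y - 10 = 9*y - 18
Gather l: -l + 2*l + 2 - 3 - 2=l - 3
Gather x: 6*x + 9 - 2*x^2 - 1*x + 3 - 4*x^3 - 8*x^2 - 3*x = -4*x^3 - 10*x^2 + 2*x + 12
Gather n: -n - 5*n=-6*n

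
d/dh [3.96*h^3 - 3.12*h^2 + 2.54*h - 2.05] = 11.88*h^2 - 6.24*h + 2.54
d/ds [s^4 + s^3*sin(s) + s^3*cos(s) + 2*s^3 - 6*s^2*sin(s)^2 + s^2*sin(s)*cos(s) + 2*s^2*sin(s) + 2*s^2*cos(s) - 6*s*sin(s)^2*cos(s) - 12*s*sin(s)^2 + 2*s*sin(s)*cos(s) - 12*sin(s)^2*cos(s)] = sqrt(2)*s^3*cos(s + pi/4) + 4*s^3 + s^2*sin(s) - 6*s^2*sin(2*s) + 5*s^2*cos(s) + s^2*cos(2*s) + 6*s^2 + 11*s*sin(s)/2 - 11*s*sin(2*s) - 9*s*sin(3*s)/2 + 4*s*cos(s) + 8*s*cos(2*s) - 6*s + 3*sin(s) + sin(2*s) - 9*sin(3*s) - 3*cos(s)/2 + 6*cos(2*s) + 3*cos(3*s)/2 - 6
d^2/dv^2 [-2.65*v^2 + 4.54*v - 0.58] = -5.30000000000000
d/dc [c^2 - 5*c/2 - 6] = 2*c - 5/2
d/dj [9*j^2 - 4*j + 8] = 18*j - 4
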